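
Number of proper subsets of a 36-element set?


Total subsets = 2^n = 2^36 = 68719476736
Proper subsets exclude the set itself: 2^n - 1
= 68719476736 - 1
= 68719476735

Number of proper subsets = 68719476735


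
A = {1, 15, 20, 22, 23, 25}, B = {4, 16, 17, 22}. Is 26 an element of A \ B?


A = {1, 15, 20, 22, 23, 25}, B = {4, 16, 17, 22}
A \ B = elements in A but not in B
A \ B = {1, 15, 20, 23, 25}
Checking if 26 ∈ A \ B
26 is not in A \ B → False

26 ∉ A \ B


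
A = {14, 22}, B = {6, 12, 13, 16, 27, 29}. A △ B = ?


A △ B = (A \ B) ∪ (B \ A) = elements in exactly one of A or B
A \ B = {14, 22}
B \ A = {6, 12, 13, 16, 27, 29}
A △ B = {6, 12, 13, 14, 16, 22, 27, 29}

A △ B = {6, 12, 13, 14, 16, 22, 27, 29}


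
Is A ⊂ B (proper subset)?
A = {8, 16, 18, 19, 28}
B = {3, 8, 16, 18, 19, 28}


A ⊂ B requires: A ⊆ B AND A ≠ B.
A ⊆ B? Yes
A = B? No
A ⊂ B: Yes (A is a proper subset of B)

Yes, A ⊂ B


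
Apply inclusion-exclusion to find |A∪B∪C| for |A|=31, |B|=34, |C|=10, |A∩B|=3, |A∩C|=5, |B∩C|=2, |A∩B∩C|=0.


|A∪B∪C| = |A|+|B|+|C| - |A∩B|-|A∩C|-|B∩C| + |A∩B∩C|
= 31+34+10 - 3-5-2 + 0
= 75 - 10 + 0
= 65

|A ∪ B ∪ C| = 65


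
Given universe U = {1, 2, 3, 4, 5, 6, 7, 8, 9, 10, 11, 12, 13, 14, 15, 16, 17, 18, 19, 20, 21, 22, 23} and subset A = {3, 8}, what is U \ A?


Aᶜ = U \ A = elements in U but not in A
U = {1, 2, 3, 4, 5, 6, 7, 8, 9, 10, 11, 12, 13, 14, 15, 16, 17, 18, 19, 20, 21, 22, 23}
A = {3, 8}
Aᶜ = {1, 2, 4, 5, 6, 7, 9, 10, 11, 12, 13, 14, 15, 16, 17, 18, 19, 20, 21, 22, 23}

Aᶜ = {1, 2, 4, 5, 6, 7, 9, 10, 11, 12, 13, 14, 15, 16, 17, 18, 19, 20, 21, 22, 23}


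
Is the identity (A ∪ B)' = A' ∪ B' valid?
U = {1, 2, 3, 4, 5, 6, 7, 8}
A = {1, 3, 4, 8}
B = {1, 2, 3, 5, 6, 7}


LHS: A ∪ B = {1, 2, 3, 4, 5, 6, 7, 8}
(A ∪ B)' = U \ (A ∪ B) = ∅
A' = {2, 5, 6, 7}, B' = {4, 8}
Claimed RHS: A' ∪ B' = {2, 4, 5, 6, 7, 8}
Identity is INVALID: LHS = ∅ but the RHS claimed here equals {2, 4, 5, 6, 7, 8}. The correct form is (A ∪ B)' = A' ∩ B'.

Identity is invalid: (A ∪ B)' = ∅ but A' ∪ B' = {2, 4, 5, 6, 7, 8}. The correct De Morgan law is (A ∪ B)' = A' ∩ B'.


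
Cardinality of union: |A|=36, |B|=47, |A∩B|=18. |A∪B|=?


|A ∪ B| = |A| + |B| - |A ∩ B|
= 36 + 47 - 18
= 65

|A ∪ B| = 65


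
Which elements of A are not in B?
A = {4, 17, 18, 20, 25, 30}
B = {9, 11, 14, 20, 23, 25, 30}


A \ B = elements in A but not in B
A = {4, 17, 18, 20, 25, 30}
B = {9, 11, 14, 20, 23, 25, 30}
Remove from A any elements in B
A \ B = {4, 17, 18}

A \ B = {4, 17, 18}


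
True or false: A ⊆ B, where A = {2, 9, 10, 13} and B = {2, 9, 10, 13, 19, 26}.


A ⊆ B means every element of A is in B.
All elements of A are in B.
So A ⊆ B.

Yes, A ⊆ B


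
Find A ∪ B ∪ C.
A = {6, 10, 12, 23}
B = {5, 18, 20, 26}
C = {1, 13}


A ∪ B = {5, 6, 10, 12, 18, 20, 23, 26}
(A ∪ B) ∪ C = {1, 5, 6, 10, 12, 13, 18, 20, 23, 26}

A ∪ B ∪ C = {1, 5, 6, 10, 12, 13, 18, 20, 23, 26}


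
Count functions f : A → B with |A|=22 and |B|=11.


Each of |A| = 22 inputs maps to any of |B| = 11 outputs.
# functions = |B|^|A| = 11^22
= 81402749386839761113321

Number of functions = 81402749386839761113321


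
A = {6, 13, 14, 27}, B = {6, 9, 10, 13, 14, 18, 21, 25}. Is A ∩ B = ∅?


Disjoint means A ∩ B = ∅.
A ∩ B = {6, 13, 14}
A ∩ B ≠ ∅, so A and B are NOT disjoint.

No, A and B are not disjoint (A ∩ B = {6, 13, 14})


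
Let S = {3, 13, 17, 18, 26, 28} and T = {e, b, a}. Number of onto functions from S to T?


n = |S| = 6, k = |T| = 3. Surjections via inclusion-exclusion:
S(n,k) = Σ(-1)^i × C(k,i) × (k-i)^n, i=0 to k
i=0: (-1)^0×C(3,0)×3^6 = 729
i=1: (-1)^1×C(3,1)×2^6 = -192
i=2: (-1)^2×C(3,2)×1^6 = 3
i=3: (-1)^3×C(3,3)×0^6 = 0
Total = 540

Number of surjections = 540


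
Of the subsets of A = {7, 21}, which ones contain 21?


A subset of A contains 21 iff the remaining 1 elements form any subset of A \ {21}.
Count: 2^(n-1) = 2^1 = 2
Subsets containing 21: {21}, {7, 21}

Subsets containing 21 (2 total): {21}, {7, 21}


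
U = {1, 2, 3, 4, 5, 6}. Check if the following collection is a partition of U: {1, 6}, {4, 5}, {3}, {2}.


A partition requires: (1) non-empty parts, (2) pairwise disjoint, (3) union = U
Parts: {1, 6}, {4, 5}, {3}, {2}
Union of parts: {1, 2, 3, 4, 5, 6}
U = {1, 2, 3, 4, 5, 6}
All non-empty? True
Pairwise disjoint? True
Covers U? True

Yes, valid partition


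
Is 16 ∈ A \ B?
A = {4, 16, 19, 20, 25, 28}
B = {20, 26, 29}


A = {4, 16, 19, 20, 25, 28}, B = {20, 26, 29}
A \ B = elements in A but not in B
A \ B = {4, 16, 19, 25, 28}
Checking if 16 ∈ A \ B
16 is in A \ B → True

16 ∈ A \ B


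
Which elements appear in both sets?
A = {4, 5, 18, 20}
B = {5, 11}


A ∩ B = elements in both A and B
A = {4, 5, 18, 20}
B = {5, 11}
A ∩ B = {5}

A ∩ B = {5}


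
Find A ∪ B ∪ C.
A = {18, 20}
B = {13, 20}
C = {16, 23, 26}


A ∪ B = {13, 18, 20}
(A ∪ B) ∪ C = {13, 16, 18, 20, 23, 26}

A ∪ B ∪ C = {13, 16, 18, 20, 23, 26}


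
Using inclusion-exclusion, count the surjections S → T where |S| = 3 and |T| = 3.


n = |S| = 3, k = |T| = 3. Surjections via inclusion-exclusion:
S(n,k) = Σ(-1)^i × C(k,i) × (k-i)^n, i=0 to k
i=0: (-1)^0×C(3,0)×3^3 = 27
i=1: (-1)^1×C(3,1)×2^3 = -24
i=2: (-1)^2×C(3,2)×1^3 = 3
i=3: (-1)^3×C(3,3)×0^3 = 0
Total = 6

Number of surjections = 6


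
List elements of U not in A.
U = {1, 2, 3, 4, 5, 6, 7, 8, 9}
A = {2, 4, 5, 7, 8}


Aᶜ = U \ A = elements in U but not in A
U = {1, 2, 3, 4, 5, 6, 7, 8, 9}
A = {2, 4, 5, 7, 8}
Aᶜ = {1, 3, 6, 9}

Aᶜ = {1, 3, 6, 9}


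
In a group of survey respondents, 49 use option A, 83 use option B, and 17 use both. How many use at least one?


|A ∪ B| = |A| + |B| - |A ∩ B|
= 49 + 83 - 17
= 115

|A ∪ B| = 115


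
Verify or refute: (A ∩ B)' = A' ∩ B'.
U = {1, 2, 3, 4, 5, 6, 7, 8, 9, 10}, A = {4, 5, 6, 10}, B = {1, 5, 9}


LHS: A ∩ B = {5}
(A ∩ B)' = U \ (A ∩ B) = {1, 2, 3, 4, 6, 7, 8, 9, 10}
A' = {1, 2, 3, 7, 8, 9}, B' = {2, 3, 4, 6, 7, 8, 10}
Claimed RHS: A' ∩ B' = {2, 3, 7, 8}
Identity is INVALID: LHS = {1, 2, 3, 4, 6, 7, 8, 9, 10} but the RHS claimed here equals {2, 3, 7, 8}. The correct form is (A ∩ B)' = A' ∪ B'.

Identity is invalid: (A ∩ B)' = {1, 2, 3, 4, 6, 7, 8, 9, 10} but A' ∩ B' = {2, 3, 7, 8}. The correct De Morgan law is (A ∩ B)' = A' ∪ B'.


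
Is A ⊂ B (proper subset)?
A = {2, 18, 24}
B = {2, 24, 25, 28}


A ⊂ B requires: A ⊆ B AND A ≠ B.
A ⊆ B? No
A ⊄ B, so A is not a proper subset.

No, A is not a proper subset of B


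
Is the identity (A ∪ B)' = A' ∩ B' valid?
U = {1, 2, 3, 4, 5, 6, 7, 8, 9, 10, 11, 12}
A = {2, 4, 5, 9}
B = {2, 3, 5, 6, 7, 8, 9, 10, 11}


LHS: A ∪ B = {2, 3, 4, 5, 6, 7, 8, 9, 10, 11}
(A ∪ B)' = U \ (A ∪ B) = {1, 12}
A' = {1, 3, 6, 7, 8, 10, 11, 12}, B' = {1, 4, 12}
Claimed RHS: A' ∩ B' = {1, 12}
Identity is VALID: LHS = RHS = {1, 12} ✓

Identity is valid. (A ∪ B)' = A' ∩ B' = {1, 12}


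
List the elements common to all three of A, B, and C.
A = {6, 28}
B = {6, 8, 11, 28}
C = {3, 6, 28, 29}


A ∩ B = {6, 28}
(A ∩ B) ∩ C = {6, 28}

A ∩ B ∩ C = {6, 28}


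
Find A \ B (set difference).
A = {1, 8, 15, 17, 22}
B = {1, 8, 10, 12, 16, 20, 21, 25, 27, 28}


A \ B = elements in A but not in B
A = {1, 8, 15, 17, 22}
B = {1, 8, 10, 12, 16, 20, 21, 25, 27, 28}
Remove from A any elements in B
A \ B = {15, 17, 22}

A \ B = {15, 17, 22}


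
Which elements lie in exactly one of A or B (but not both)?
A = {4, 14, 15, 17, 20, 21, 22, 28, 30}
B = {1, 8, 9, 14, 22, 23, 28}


A △ B = (A \ B) ∪ (B \ A) = elements in exactly one of A or B
A \ B = {4, 15, 17, 20, 21, 30}
B \ A = {1, 8, 9, 23}
A △ B = {1, 4, 8, 9, 15, 17, 20, 21, 23, 30}

A △ B = {1, 4, 8, 9, 15, 17, 20, 21, 23, 30}


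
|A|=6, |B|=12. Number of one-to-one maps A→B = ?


An injection sends each of |A| = 6 inputs to a distinct output in B.
# injections = |B|·(|B|-1)·…·(|B|-|A|+1) = 12! / (12 - 6)!
= 12 × 11 × 10 × 9 × 8 × 7
= 665280

Number of injections = 665280


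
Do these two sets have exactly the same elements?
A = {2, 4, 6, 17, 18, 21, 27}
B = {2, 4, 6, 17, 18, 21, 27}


Two sets are equal iff they have exactly the same elements.
A = {2, 4, 6, 17, 18, 21, 27}
B = {2, 4, 6, 17, 18, 21, 27}
Same elements → A = B

Yes, A = B


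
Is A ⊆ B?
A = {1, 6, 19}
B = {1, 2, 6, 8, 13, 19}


A ⊆ B means every element of A is in B.
All elements of A are in B.
So A ⊆ B.

Yes, A ⊆ B


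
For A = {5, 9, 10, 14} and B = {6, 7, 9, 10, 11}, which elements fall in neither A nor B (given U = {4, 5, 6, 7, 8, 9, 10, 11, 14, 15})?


A = {5, 9, 10, 14}
B = {6, 7, 9, 10, 11}
Region: in neither A nor B (given U = {4, 5, 6, 7, 8, 9, 10, 11, 14, 15})
Elements: {4, 8, 15}

Elements in neither A nor B (given U = {4, 5, 6, 7, 8, 9, 10, 11, 14, 15}): {4, 8, 15}


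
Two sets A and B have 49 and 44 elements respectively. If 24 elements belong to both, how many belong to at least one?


|A ∪ B| = |A| + |B| - |A ∩ B|
= 49 + 44 - 24
= 69

|A ∪ B| = 69


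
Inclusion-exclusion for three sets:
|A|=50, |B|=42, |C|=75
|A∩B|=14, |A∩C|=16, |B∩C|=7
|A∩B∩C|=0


|A∪B∪C| = |A|+|B|+|C| - |A∩B|-|A∩C|-|B∩C| + |A∩B∩C|
= 50+42+75 - 14-16-7 + 0
= 167 - 37 + 0
= 130

|A ∪ B ∪ C| = 130


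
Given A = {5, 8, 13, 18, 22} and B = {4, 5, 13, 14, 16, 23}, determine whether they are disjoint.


Disjoint means A ∩ B = ∅.
A ∩ B = {5, 13}
A ∩ B ≠ ∅, so A and B are NOT disjoint.

No, A and B are not disjoint (A ∩ B = {5, 13})


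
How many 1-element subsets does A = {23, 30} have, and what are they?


|A| = 2, so A has C(2,1) = 2 subsets of size 1.
Enumerate by choosing 1 elements from A at a time:
{23}, {30}

1-element subsets (2 total): {23}, {30}


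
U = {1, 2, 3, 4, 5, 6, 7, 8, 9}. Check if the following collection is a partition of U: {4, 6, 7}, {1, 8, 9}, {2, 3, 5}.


A partition requires: (1) non-empty parts, (2) pairwise disjoint, (3) union = U
Parts: {4, 6, 7}, {1, 8, 9}, {2, 3, 5}
Union of parts: {1, 2, 3, 4, 5, 6, 7, 8, 9}
U = {1, 2, 3, 4, 5, 6, 7, 8, 9}
All non-empty? True
Pairwise disjoint? True
Covers U? True

Yes, valid partition


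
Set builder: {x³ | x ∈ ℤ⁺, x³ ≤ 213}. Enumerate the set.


Checking each candidate:
Condition: positive perfect cubes ≤ 213
Result = {1, 8, 27, 64, 125}

{1, 8, 27, 64, 125}


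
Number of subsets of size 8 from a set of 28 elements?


C(n,k) = n! / (k!(n-k)!)
C(28,8) = 28! / (8!20!)
= 3108105

C(28,8) = 3108105


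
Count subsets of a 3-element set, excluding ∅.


Total subsets = 2^n = 2^3 = 8
Non-empty subsets exclude the empty set: 2^n - 1
= 8 - 1
= 7

Number of non-empty subsets = 7


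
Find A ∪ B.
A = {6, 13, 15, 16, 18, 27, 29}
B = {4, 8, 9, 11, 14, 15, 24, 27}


A ∪ B = all elements in A or B (or both)
A = {6, 13, 15, 16, 18, 27, 29}
B = {4, 8, 9, 11, 14, 15, 24, 27}
A ∪ B = {4, 6, 8, 9, 11, 13, 14, 15, 16, 18, 24, 27, 29}

A ∪ B = {4, 6, 8, 9, 11, 13, 14, 15, 16, 18, 24, 27, 29}


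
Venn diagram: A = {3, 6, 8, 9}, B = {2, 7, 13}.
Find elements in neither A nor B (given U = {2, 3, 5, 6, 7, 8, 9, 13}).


A = {3, 6, 8, 9}
B = {2, 7, 13}
Region: in neither A nor B (given U = {2, 3, 5, 6, 7, 8, 9, 13})
Elements: {5}

Elements in neither A nor B (given U = {2, 3, 5, 6, 7, 8, 9, 13}): {5}


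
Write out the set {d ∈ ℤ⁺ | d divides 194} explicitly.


Checking each candidate:
Condition: positive divisors of 194
Result = {1, 2, 97, 194}

{1, 2, 97, 194}


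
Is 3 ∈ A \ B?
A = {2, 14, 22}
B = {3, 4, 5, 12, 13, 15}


A = {2, 14, 22}, B = {3, 4, 5, 12, 13, 15}
A \ B = elements in A but not in B
A \ B = {2, 14, 22}
Checking if 3 ∈ A \ B
3 is not in A \ B → False

3 ∉ A \ B


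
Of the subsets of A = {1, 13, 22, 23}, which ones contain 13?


A subset of A contains 13 iff the remaining 3 elements form any subset of A \ {13}.
Count: 2^(n-1) = 2^3 = 8
Subsets containing 13: {13}, {1, 13}, {13, 22}, {13, 23}, {1, 13, 22}, {1, 13, 23}, {13, 22, 23}, {1, 13, 22, 23}

Subsets containing 13 (8 total): {13}, {1, 13}, {13, 22}, {13, 23}, {1, 13, 22}, {1, 13, 23}, {13, 22, 23}, {1, 13, 22, 23}


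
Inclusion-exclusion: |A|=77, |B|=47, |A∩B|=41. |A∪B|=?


|A ∪ B| = |A| + |B| - |A ∩ B|
= 77 + 47 - 41
= 83

|A ∪ B| = 83


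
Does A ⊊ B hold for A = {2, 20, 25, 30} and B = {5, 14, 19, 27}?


A ⊂ B requires: A ⊆ B AND A ≠ B.
A ⊆ B? No
A ⊄ B, so A is not a proper subset.

No, A is not a proper subset of B


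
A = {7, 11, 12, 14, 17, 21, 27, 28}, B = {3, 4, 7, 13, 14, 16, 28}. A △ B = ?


A △ B = (A \ B) ∪ (B \ A) = elements in exactly one of A or B
A \ B = {11, 12, 17, 21, 27}
B \ A = {3, 4, 13, 16}
A △ B = {3, 4, 11, 12, 13, 16, 17, 21, 27}

A △ B = {3, 4, 11, 12, 13, 16, 17, 21, 27}


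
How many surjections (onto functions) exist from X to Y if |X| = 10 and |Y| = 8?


n = |X| = 10, k = |Y| = 8. Surjections via inclusion-exclusion:
S(n,k) = Σ(-1)^i × C(k,i) × (k-i)^n, i=0 to k
i=0: (-1)^0×C(8,0)×8^10 = 1073741824
i=1: (-1)^1×C(8,1)×7^10 = -2259801992
i=2: (-1)^2×C(8,2)×6^10 = 1693052928
i=3: (-1)^3×C(8,3)×5^10 = -546875000
i=4: (-1)^4×C(8,4)×4^10 = 73400320
i=5: (-1)^5×C(8,5)×3^10 = -3306744
i=6: (-1)^6×C(8,6)×2^10 = 28672
i=7: (-1)^7×C(8,7)×1^10 = -8
i=8: (-1)^8×C(8,8)×0^10 = 0
Total = 30240000

Number of surjections = 30240000


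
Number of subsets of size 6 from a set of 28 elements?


C(n,k) = n! / (k!(n-k)!)
C(28,6) = 28! / (6!22!)
= 376740

C(28,6) = 376740


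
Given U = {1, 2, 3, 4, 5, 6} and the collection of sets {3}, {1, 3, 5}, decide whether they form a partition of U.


A partition requires: (1) non-empty parts, (2) pairwise disjoint, (3) union = U
Parts: {3}, {1, 3, 5}
Union of parts: {1, 3, 5}
U = {1, 2, 3, 4, 5, 6}
All non-empty? True
Pairwise disjoint? False
Covers U? False

No, not a valid partition


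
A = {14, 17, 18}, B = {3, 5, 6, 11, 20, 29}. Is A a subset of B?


A ⊆ B means every element of A is in B.
Elements in A not in B: {14, 17, 18}
So A ⊄ B.

No, A ⊄ B


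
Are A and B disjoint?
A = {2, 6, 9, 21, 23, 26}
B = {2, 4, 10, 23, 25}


Disjoint means A ∩ B = ∅.
A ∩ B = {2, 23}
A ∩ B ≠ ∅, so A and B are NOT disjoint.

No, A and B are not disjoint (A ∩ B = {2, 23})


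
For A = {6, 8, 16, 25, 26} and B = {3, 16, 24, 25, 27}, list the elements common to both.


A ∩ B = elements in both A and B
A = {6, 8, 16, 25, 26}
B = {3, 16, 24, 25, 27}
A ∩ B = {16, 25}

A ∩ B = {16, 25}


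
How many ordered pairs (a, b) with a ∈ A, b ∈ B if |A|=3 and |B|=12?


|A × B| = |A| × |B|
= 3 × 12
= 36

|A × B| = 36


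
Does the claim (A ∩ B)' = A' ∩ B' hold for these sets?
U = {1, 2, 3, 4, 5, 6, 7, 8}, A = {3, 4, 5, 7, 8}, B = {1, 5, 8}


LHS: A ∩ B = {5, 8}
(A ∩ B)' = U \ (A ∩ B) = {1, 2, 3, 4, 6, 7}
A' = {1, 2, 6}, B' = {2, 3, 4, 6, 7}
Claimed RHS: A' ∩ B' = {2, 6}
Identity is INVALID: LHS = {1, 2, 3, 4, 6, 7} but the RHS claimed here equals {2, 6}. The correct form is (A ∩ B)' = A' ∪ B'.

Identity is invalid: (A ∩ B)' = {1, 2, 3, 4, 6, 7} but A' ∩ B' = {2, 6}. The correct De Morgan law is (A ∩ B)' = A' ∪ B'.


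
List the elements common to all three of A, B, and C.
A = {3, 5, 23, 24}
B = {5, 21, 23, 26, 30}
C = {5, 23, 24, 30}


A ∩ B = {5, 23}
(A ∩ B) ∩ C = {5, 23}

A ∩ B ∩ C = {5, 23}


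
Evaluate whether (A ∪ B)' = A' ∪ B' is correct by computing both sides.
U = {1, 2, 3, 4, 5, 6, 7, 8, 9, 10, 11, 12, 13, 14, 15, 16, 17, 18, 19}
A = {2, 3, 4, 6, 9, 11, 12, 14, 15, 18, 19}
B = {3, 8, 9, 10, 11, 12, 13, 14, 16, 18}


LHS: A ∪ B = {2, 3, 4, 6, 8, 9, 10, 11, 12, 13, 14, 15, 16, 18, 19}
(A ∪ B)' = U \ (A ∪ B) = {1, 5, 7, 17}
A' = {1, 5, 7, 8, 10, 13, 16, 17}, B' = {1, 2, 4, 5, 6, 7, 15, 17, 19}
Claimed RHS: A' ∪ B' = {1, 2, 4, 5, 6, 7, 8, 10, 13, 15, 16, 17, 19}
Identity is INVALID: LHS = {1, 5, 7, 17} but the RHS claimed here equals {1, 2, 4, 5, 6, 7, 8, 10, 13, 15, 16, 17, 19}. The correct form is (A ∪ B)' = A' ∩ B'.

Identity is invalid: (A ∪ B)' = {1, 5, 7, 17} but A' ∪ B' = {1, 2, 4, 5, 6, 7, 8, 10, 13, 15, 16, 17, 19}. The correct De Morgan law is (A ∪ B)' = A' ∩ B'.


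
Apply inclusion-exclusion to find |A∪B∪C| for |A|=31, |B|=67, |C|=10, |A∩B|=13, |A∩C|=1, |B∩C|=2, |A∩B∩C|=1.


|A∪B∪C| = |A|+|B|+|C| - |A∩B|-|A∩C|-|B∩C| + |A∩B∩C|
= 31+67+10 - 13-1-2 + 1
= 108 - 16 + 1
= 93

|A ∪ B ∪ C| = 93


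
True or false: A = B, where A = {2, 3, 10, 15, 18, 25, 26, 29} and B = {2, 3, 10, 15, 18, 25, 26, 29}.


Two sets are equal iff they have exactly the same elements.
A = {2, 3, 10, 15, 18, 25, 26, 29}
B = {2, 3, 10, 15, 18, 25, 26, 29}
Same elements → A = B

Yes, A = B


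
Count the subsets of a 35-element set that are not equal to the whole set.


Total subsets = 2^n = 2^35 = 34359738368
Proper subsets exclude the set itself: 2^n - 1
= 34359738368 - 1
= 34359738367

Number of proper subsets = 34359738367


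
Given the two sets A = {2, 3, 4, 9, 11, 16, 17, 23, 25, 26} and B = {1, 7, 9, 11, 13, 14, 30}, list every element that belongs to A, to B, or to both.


A ∪ B = all elements in A or B (or both)
A = {2, 3, 4, 9, 11, 16, 17, 23, 25, 26}
B = {1, 7, 9, 11, 13, 14, 30}
A ∪ B = {1, 2, 3, 4, 7, 9, 11, 13, 14, 16, 17, 23, 25, 26, 30}

A ∪ B = {1, 2, 3, 4, 7, 9, 11, 13, 14, 16, 17, 23, 25, 26, 30}


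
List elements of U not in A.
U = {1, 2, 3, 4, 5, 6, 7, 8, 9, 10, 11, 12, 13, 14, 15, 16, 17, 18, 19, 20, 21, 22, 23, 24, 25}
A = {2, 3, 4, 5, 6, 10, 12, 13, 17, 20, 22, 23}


Aᶜ = U \ A = elements in U but not in A
U = {1, 2, 3, 4, 5, 6, 7, 8, 9, 10, 11, 12, 13, 14, 15, 16, 17, 18, 19, 20, 21, 22, 23, 24, 25}
A = {2, 3, 4, 5, 6, 10, 12, 13, 17, 20, 22, 23}
Aᶜ = {1, 7, 8, 9, 11, 14, 15, 16, 18, 19, 21, 24, 25}

Aᶜ = {1, 7, 8, 9, 11, 14, 15, 16, 18, 19, 21, 24, 25}


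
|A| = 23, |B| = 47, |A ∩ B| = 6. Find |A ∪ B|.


|A ∪ B| = |A| + |B| - |A ∩ B|
= 23 + 47 - 6
= 64

|A ∪ B| = 64


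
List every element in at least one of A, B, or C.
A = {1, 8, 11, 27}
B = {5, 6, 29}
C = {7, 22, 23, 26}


A ∪ B = {1, 5, 6, 8, 11, 27, 29}
(A ∪ B) ∪ C = {1, 5, 6, 7, 8, 11, 22, 23, 26, 27, 29}

A ∪ B ∪ C = {1, 5, 6, 7, 8, 11, 22, 23, 26, 27, 29}


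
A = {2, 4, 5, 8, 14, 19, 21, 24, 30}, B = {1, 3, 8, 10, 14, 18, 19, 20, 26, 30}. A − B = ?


A \ B = elements in A but not in B
A = {2, 4, 5, 8, 14, 19, 21, 24, 30}
B = {1, 3, 8, 10, 14, 18, 19, 20, 26, 30}
Remove from A any elements in B
A \ B = {2, 4, 5, 21, 24}

A \ B = {2, 4, 5, 21, 24}


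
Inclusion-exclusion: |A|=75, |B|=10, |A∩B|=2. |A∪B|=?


|A ∪ B| = |A| + |B| - |A ∩ B|
= 75 + 10 - 2
= 83

|A ∪ B| = 83


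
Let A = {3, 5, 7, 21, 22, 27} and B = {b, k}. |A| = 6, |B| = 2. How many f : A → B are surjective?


n = |A| = 6, k = |B| = 2. Surjections via inclusion-exclusion:
S(n,k) = Σ(-1)^i × C(k,i) × (k-i)^n, i=0 to k
i=0: (-1)^0×C(2,0)×2^6 = 64
i=1: (-1)^1×C(2,1)×1^6 = -2
i=2: (-1)^2×C(2,2)×0^6 = 0
Total = 62

Number of surjections = 62


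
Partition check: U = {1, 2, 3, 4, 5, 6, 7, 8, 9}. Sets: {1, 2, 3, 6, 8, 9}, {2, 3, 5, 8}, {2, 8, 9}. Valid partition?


A partition requires: (1) non-empty parts, (2) pairwise disjoint, (3) union = U
Parts: {1, 2, 3, 6, 8, 9}, {2, 3, 5, 8}, {2, 8, 9}
Union of parts: {1, 2, 3, 5, 6, 8, 9}
U = {1, 2, 3, 4, 5, 6, 7, 8, 9}
All non-empty? True
Pairwise disjoint? False
Covers U? False

No, not a valid partition


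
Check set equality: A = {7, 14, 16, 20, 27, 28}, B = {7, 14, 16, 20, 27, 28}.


Two sets are equal iff they have exactly the same elements.
A = {7, 14, 16, 20, 27, 28}
B = {7, 14, 16, 20, 27, 28}
Same elements → A = B

Yes, A = B


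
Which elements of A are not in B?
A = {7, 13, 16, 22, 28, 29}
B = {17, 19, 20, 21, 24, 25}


A \ B = elements in A but not in B
A = {7, 13, 16, 22, 28, 29}
B = {17, 19, 20, 21, 24, 25}
Remove from A any elements in B
A \ B = {7, 13, 16, 22, 28, 29}

A \ B = {7, 13, 16, 22, 28, 29}


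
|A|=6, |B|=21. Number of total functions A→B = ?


Each of |A| = 6 inputs maps to any of |B| = 21 outputs.
# functions = |B|^|A| = 21^6
= 85766121

Number of functions = 85766121


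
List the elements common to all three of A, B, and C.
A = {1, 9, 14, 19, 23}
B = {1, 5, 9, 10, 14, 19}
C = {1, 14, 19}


A ∩ B = {1, 9, 14, 19}
(A ∩ B) ∩ C = {1, 14, 19}

A ∩ B ∩ C = {1, 14, 19}


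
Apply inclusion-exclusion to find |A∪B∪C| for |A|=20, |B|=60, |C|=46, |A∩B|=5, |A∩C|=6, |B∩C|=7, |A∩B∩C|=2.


|A∪B∪C| = |A|+|B|+|C| - |A∩B|-|A∩C|-|B∩C| + |A∩B∩C|
= 20+60+46 - 5-6-7 + 2
= 126 - 18 + 2
= 110

|A ∪ B ∪ C| = 110


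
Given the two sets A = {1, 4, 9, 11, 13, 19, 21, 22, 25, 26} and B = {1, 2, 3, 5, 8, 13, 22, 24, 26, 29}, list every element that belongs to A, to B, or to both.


A ∪ B = all elements in A or B (or both)
A = {1, 4, 9, 11, 13, 19, 21, 22, 25, 26}
B = {1, 2, 3, 5, 8, 13, 22, 24, 26, 29}
A ∪ B = {1, 2, 3, 4, 5, 8, 9, 11, 13, 19, 21, 22, 24, 25, 26, 29}

A ∪ B = {1, 2, 3, 4, 5, 8, 9, 11, 13, 19, 21, 22, 24, 25, 26, 29}


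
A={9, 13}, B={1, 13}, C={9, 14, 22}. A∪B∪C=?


A ∪ B = {1, 9, 13}
(A ∪ B) ∪ C = {1, 9, 13, 14, 22}

A ∪ B ∪ C = {1, 9, 13, 14, 22}


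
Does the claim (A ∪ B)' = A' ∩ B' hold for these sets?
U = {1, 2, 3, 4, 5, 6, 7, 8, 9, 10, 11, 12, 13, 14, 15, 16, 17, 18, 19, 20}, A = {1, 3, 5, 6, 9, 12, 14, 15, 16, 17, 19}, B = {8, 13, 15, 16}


LHS: A ∪ B = {1, 3, 5, 6, 8, 9, 12, 13, 14, 15, 16, 17, 19}
(A ∪ B)' = U \ (A ∪ B) = {2, 4, 7, 10, 11, 18, 20}
A' = {2, 4, 7, 8, 10, 11, 13, 18, 20}, B' = {1, 2, 3, 4, 5, 6, 7, 9, 10, 11, 12, 14, 17, 18, 19, 20}
Claimed RHS: A' ∩ B' = {2, 4, 7, 10, 11, 18, 20}
Identity is VALID: LHS = RHS = {2, 4, 7, 10, 11, 18, 20} ✓

Identity is valid. (A ∪ B)' = A' ∩ B' = {2, 4, 7, 10, 11, 18, 20}


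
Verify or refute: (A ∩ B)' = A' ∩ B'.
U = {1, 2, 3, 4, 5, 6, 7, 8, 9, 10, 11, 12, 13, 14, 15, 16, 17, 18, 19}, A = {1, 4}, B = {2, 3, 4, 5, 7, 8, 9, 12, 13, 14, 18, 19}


LHS: A ∩ B = {4}
(A ∩ B)' = U \ (A ∩ B) = {1, 2, 3, 5, 6, 7, 8, 9, 10, 11, 12, 13, 14, 15, 16, 17, 18, 19}
A' = {2, 3, 5, 6, 7, 8, 9, 10, 11, 12, 13, 14, 15, 16, 17, 18, 19}, B' = {1, 6, 10, 11, 15, 16, 17}
Claimed RHS: A' ∩ B' = {6, 10, 11, 15, 16, 17}
Identity is INVALID: LHS = {1, 2, 3, 5, 6, 7, 8, 9, 10, 11, 12, 13, 14, 15, 16, 17, 18, 19} but the RHS claimed here equals {6, 10, 11, 15, 16, 17}. The correct form is (A ∩ B)' = A' ∪ B'.

Identity is invalid: (A ∩ B)' = {1, 2, 3, 5, 6, 7, 8, 9, 10, 11, 12, 13, 14, 15, 16, 17, 18, 19} but A' ∩ B' = {6, 10, 11, 15, 16, 17}. The correct De Morgan law is (A ∩ B)' = A' ∪ B'.


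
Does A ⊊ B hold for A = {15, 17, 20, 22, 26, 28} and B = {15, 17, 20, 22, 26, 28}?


A ⊂ B requires: A ⊆ B AND A ≠ B.
A ⊆ B? Yes
A = B? Yes
A = B, so A is not a PROPER subset.

No, A is not a proper subset of B


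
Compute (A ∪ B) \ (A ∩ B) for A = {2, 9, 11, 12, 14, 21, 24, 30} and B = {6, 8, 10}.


A △ B = (A \ B) ∪ (B \ A) = elements in exactly one of A or B
A \ B = {2, 9, 11, 12, 14, 21, 24, 30}
B \ A = {6, 8, 10}
A △ B = {2, 6, 8, 9, 10, 11, 12, 14, 21, 24, 30}

A △ B = {2, 6, 8, 9, 10, 11, 12, 14, 21, 24, 30}


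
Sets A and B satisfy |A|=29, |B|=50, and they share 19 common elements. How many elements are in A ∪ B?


|A ∪ B| = |A| + |B| - |A ∩ B|
= 29 + 50 - 19
= 60

|A ∪ B| = 60


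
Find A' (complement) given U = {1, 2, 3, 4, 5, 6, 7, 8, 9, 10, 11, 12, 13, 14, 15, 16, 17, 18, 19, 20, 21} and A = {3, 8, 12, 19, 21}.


Aᶜ = U \ A = elements in U but not in A
U = {1, 2, 3, 4, 5, 6, 7, 8, 9, 10, 11, 12, 13, 14, 15, 16, 17, 18, 19, 20, 21}
A = {3, 8, 12, 19, 21}
Aᶜ = {1, 2, 4, 5, 6, 7, 9, 10, 11, 13, 14, 15, 16, 17, 18, 20}

Aᶜ = {1, 2, 4, 5, 6, 7, 9, 10, 11, 13, 14, 15, 16, 17, 18, 20}


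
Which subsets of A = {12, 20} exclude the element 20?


A subset of A that omits 20 is a subset of A \ {20}, so there are 2^(n-1) = 2^1 = 2 of them.
Subsets excluding 20: ∅, {12}

Subsets excluding 20 (2 total): ∅, {12}


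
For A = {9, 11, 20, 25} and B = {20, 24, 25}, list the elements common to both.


A ∩ B = elements in both A and B
A = {9, 11, 20, 25}
B = {20, 24, 25}
A ∩ B = {20, 25}

A ∩ B = {20, 25}


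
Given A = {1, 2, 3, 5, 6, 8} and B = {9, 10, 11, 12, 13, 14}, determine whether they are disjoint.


Disjoint means A ∩ B = ∅.
A ∩ B = ∅
A ∩ B = ∅, so A and B are disjoint.

Yes, A and B are disjoint


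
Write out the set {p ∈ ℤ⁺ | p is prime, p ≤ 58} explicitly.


Checking each candidate:
Condition: primes ≤ 58
Result = {2, 3, 5, 7, 11, 13, 17, 19, 23, 29, 31, 37, 41, 43, 47, 53}

{2, 3, 5, 7, 11, 13, 17, 19, 23, 29, 31, 37, 41, 43, 47, 53}


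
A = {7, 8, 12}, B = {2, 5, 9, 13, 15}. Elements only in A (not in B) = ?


A = {7, 8, 12}
B = {2, 5, 9, 13, 15}
Region: only in A (not in B)
Elements: {7, 8, 12}

Elements only in A (not in B): {7, 8, 12}


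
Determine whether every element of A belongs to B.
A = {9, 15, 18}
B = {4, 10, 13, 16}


A ⊆ B means every element of A is in B.
Elements in A not in B: {9, 15, 18}
So A ⊄ B.

No, A ⊄ B


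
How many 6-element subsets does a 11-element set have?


C(n,k) = n! / (k!(n-k)!)
C(11,6) = 11! / (6!5!)
= 462

C(11,6) = 462


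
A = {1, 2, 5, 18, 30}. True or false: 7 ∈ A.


A = {1, 2, 5, 18, 30}
Checking if 7 is in A
7 is not in A → False

7 ∉ A


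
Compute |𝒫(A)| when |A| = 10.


Number of subsets = 2^n
= 2^10
= 1024

|P(A)| = 1024


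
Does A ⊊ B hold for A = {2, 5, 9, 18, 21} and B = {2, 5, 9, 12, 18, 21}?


A ⊂ B requires: A ⊆ B AND A ≠ B.
A ⊆ B? Yes
A = B? No
A ⊂ B: Yes (A is a proper subset of B)

Yes, A ⊂ B


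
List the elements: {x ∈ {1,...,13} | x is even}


Checking each candidate:
Condition: even numbers in {1,...,13}
Result = {2, 4, 6, 8, 10, 12}

{2, 4, 6, 8, 10, 12}


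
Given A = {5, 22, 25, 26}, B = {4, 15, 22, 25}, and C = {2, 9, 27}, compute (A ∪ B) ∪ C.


A ∪ B = {4, 5, 15, 22, 25, 26}
(A ∪ B) ∪ C = {2, 4, 5, 9, 15, 22, 25, 26, 27}

A ∪ B ∪ C = {2, 4, 5, 9, 15, 22, 25, 26, 27}


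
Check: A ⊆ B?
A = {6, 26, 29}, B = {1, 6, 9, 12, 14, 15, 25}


A ⊆ B means every element of A is in B.
Elements in A not in B: {26, 29}
So A ⊄ B.

No, A ⊄ B


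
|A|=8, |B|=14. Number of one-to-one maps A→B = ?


An injection sends each of |A| = 8 inputs to a distinct output in B.
# injections = |B|·(|B|-1)·…·(|B|-|A|+1) = 14! / (14 - 8)!
= 14 × 13 × 12 × 11 × 10 × 9 × 8 × 7
= 121080960

Number of injections = 121080960


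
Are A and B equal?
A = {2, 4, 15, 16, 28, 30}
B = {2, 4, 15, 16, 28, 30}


Two sets are equal iff they have exactly the same elements.
A = {2, 4, 15, 16, 28, 30}
B = {2, 4, 15, 16, 28, 30}
Same elements → A = B

Yes, A = B


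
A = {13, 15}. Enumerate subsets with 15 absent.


A subset of A that omits 15 is a subset of A \ {15}, so there are 2^(n-1) = 2^1 = 2 of them.
Subsets excluding 15: ∅, {13}

Subsets excluding 15 (2 total): ∅, {13}


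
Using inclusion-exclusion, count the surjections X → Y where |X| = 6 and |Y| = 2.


n = |X| = 6, k = |Y| = 2. Surjections via inclusion-exclusion:
S(n,k) = Σ(-1)^i × C(k,i) × (k-i)^n, i=0 to k
i=0: (-1)^0×C(2,0)×2^6 = 64
i=1: (-1)^1×C(2,1)×1^6 = -2
i=2: (-1)^2×C(2,2)×0^6 = 0
Total = 62

Number of surjections = 62


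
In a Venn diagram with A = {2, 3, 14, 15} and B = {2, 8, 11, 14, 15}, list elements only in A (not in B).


A = {2, 3, 14, 15}
B = {2, 8, 11, 14, 15}
Region: only in A (not in B)
Elements: {3}

Elements only in A (not in B): {3}


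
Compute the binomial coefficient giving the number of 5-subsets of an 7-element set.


C(n,k) = n! / (k!(n-k)!)
C(7,5) = 7! / (5!2!)
= 21

C(7,5) = 21


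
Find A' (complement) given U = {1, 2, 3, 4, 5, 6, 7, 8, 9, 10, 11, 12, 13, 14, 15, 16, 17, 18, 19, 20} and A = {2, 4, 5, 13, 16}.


Aᶜ = U \ A = elements in U but not in A
U = {1, 2, 3, 4, 5, 6, 7, 8, 9, 10, 11, 12, 13, 14, 15, 16, 17, 18, 19, 20}
A = {2, 4, 5, 13, 16}
Aᶜ = {1, 3, 6, 7, 8, 9, 10, 11, 12, 14, 15, 17, 18, 19, 20}

Aᶜ = {1, 3, 6, 7, 8, 9, 10, 11, 12, 14, 15, 17, 18, 19, 20}


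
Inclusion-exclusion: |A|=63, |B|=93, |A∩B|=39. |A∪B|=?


|A ∪ B| = |A| + |B| - |A ∩ B|
= 63 + 93 - 39
= 117

|A ∪ B| = 117


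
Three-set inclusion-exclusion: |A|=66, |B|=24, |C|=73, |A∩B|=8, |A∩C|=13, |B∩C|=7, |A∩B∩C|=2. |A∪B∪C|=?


|A∪B∪C| = |A|+|B|+|C| - |A∩B|-|A∩C|-|B∩C| + |A∩B∩C|
= 66+24+73 - 8-13-7 + 2
= 163 - 28 + 2
= 137

|A ∪ B ∪ C| = 137


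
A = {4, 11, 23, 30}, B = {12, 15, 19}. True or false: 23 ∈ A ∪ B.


A = {4, 11, 23, 30}, B = {12, 15, 19}
A ∪ B = all elements in A or B
A ∪ B = {4, 11, 12, 15, 19, 23, 30}
Checking if 23 ∈ A ∪ B
23 is in A ∪ B → True

23 ∈ A ∪ B


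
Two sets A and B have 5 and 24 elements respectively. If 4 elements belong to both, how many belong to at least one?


|A ∪ B| = |A| + |B| - |A ∩ B|
= 5 + 24 - 4
= 25

|A ∪ B| = 25


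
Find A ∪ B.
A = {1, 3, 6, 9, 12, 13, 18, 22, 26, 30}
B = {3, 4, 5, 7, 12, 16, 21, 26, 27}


A ∪ B = all elements in A or B (or both)
A = {1, 3, 6, 9, 12, 13, 18, 22, 26, 30}
B = {3, 4, 5, 7, 12, 16, 21, 26, 27}
A ∪ B = {1, 3, 4, 5, 6, 7, 9, 12, 13, 16, 18, 21, 22, 26, 27, 30}

A ∪ B = {1, 3, 4, 5, 6, 7, 9, 12, 13, 16, 18, 21, 22, 26, 27, 30}


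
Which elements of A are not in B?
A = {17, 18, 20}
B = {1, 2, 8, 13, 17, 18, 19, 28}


A \ B = elements in A but not in B
A = {17, 18, 20}
B = {1, 2, 8, 13, 17, 18, 19, 28}
Remove from A any elements in B
A \ B = {20}

A \ B = {20}


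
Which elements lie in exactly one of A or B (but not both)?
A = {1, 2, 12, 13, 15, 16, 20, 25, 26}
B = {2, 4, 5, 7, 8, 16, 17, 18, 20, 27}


A △ B = (A \ B) ∪ (B \ A) = elements in exactly one of A or B
A \ B = {1, 12, 13, 15, 25, 26}
B \ A = {4, 5, 7, 8, 17, 18, 27}
A △ B = {1, 4, 5, 7, 8, 12, 13, 15, 17, 18, 25, 26, 27}

A △ B = {1, 4, 5, 7, 8, 12, 13, 15, 17, 18, 25, 26, 27}


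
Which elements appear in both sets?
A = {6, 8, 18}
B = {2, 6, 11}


A ∩ B = elements in both A and B
A = {6, 8, 18}
B = {2, 6, 11}
A ∩ B = {6}

A ∩ B = {6}


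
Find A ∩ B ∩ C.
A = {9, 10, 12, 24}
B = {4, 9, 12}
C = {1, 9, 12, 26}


A ∩ B = {9, 12}
(A ∩ B) ∩ C = {9, 12}

A ∩ B ∩ C = {9, 12}


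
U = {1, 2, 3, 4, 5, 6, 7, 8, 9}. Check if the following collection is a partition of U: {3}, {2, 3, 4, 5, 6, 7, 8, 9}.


A partition requires: (1) non-empty parts, (2) pairwise disjoint, (3) union = U
Parts: {3}, {2, 3, 4, 5, 6, 7, 8, 9}
Union of parts: {2, 3, 4, 5, 6, 7, 8, 9}
U = {1, 2, 3, 4, 5, 6, 7, 8, 9}
All non-empty? True
Pairwise disjoint? False
Covers U? False

No, not a valid partition


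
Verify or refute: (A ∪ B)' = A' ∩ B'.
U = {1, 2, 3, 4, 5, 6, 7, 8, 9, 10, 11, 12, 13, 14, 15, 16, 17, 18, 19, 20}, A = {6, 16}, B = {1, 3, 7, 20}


LHS: A ∪ B = {1, 3, 6, 7, 16, 20}
(A ∪ B)' = U \ (A ∪ B) = {2, 4, 5, 8, 9, 10, 11, 12, 13, 14, 15, 17, 18, 19}
A' = {1, 2, 3, 4, 5, 7, 8, 9, 10, 11, 12, 13, 14, 15, 17, 18, 19, 20}, B' = {2, 4, 5, 6, 8, 9, 10, 11, 12, 13, 14, 15, 16, 17, 18, 19}
Claimed RHS: A' ∩ B' = {2, 4, 5, 8, 9, 10, 11, 12, 13, 14, 15, 17, 18, 19}
Identity is VALID: LHS = RHS = {2, 4, 5, 8, 9, 10, 11, 12, 13, 14, 15, 17, 18, 19} ✓

Identity is valid. (A ∪ B)' = A' ∩ B' = {2, 4, 5, 8, 9, 10, 11, 12, 13, 14, 15, 17, 18, 19}


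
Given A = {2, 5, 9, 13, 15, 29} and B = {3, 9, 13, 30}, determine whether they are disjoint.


Disjoint means A ∩ B = ∅.
A ∩ B = {9, 13}
A ∩ B ≠ ∅, so A and B are NOT disjoint.

No, A and B are not disjoint (A ∩ B = {9, 13})


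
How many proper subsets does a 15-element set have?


Total subsets = 2^n = 2^15 = 32768
Proper subsets exclude the set itself: 2^n - 1
= 32768 - 1
= 32767

Number of proper subsets = 32767


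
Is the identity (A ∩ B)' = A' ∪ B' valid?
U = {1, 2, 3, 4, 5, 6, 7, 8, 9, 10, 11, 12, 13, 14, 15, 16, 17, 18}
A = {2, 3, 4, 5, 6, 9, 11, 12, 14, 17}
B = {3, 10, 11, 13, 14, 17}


LHS: A ∩ B = {3, 11, 14, 17}
(A ∩ B)' = U \ (A ∩ B) = {1, 2, 4, 5, 6, 7, 8, 9, 10, 12, 13, 15, 16, 18}
A' = {1, 7, 8, 10, 13, 15, 16, 18}, B' = {1, 2, 4, 5, 6, 7, 8, 9, 12, 15, 16, 18}
Claimed RHS: A' ∪ B' = {1, 2, 4, 5, 6, 7, 8, 9, 10, 12, 13, 15, 16, 18}
Identity is VALID: LHS = RHS = {1, 2, 4, 5, 6, 7, 8, 9, 10, 12, 13, 15, 16, 18} ✓

Identity is valid. (A ∩ B)' = A' ∪ B' = {1, 2, 4, 5, 6, 7, 8, 9, 10, 12, 13, 15, 16, 18}


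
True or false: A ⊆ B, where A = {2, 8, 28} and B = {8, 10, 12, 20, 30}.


A ⊆ B means every element of A is in B.
Elements in A not in B: {2, 28}
So A ⊄ B.

No, A ⊄ B


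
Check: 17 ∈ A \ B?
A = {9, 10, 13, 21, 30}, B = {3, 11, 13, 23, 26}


A = {9, 10, 13, 21, 30}, B = {3, 11, 13, 23, 26}
A \ B = elements in A but not in B
A \ B = {9, 10, 21, 30}
Checking if 17 ∈ A \ B
17 is not in A \ B → False

17 ∉ A \ B


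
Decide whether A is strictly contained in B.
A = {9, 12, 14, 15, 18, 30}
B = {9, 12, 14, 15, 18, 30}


A ⊂ B requires: A ⊆ B AND A ≠ B.
A ⊆ B? Yes
A = B? Yes
A = B, so A is not a PROPER subset.

No, A is not a proper subset of B


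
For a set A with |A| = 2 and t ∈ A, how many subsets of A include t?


Subsets of A containing t correspond to subsets of A \ {t}, which has 1 elements.
Count = 2^(n-1) = 2^1
= 2

Number of subsets containing t = 2


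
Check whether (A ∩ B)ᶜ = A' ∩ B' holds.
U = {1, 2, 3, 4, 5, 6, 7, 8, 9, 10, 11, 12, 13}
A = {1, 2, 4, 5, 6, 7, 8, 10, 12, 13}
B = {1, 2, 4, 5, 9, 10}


LHS: A ∩ B = {1, 2, 4, 5, 10}
(A ∩ B)' = U \ (A ∩ B) = {3, 6, 7, 8, 9, 11, 12, 13}
A' = {3, 9, 11}, B' = {3, 6, 7, 8, 11, 12, 13}
Claimed RHS: A' ∩ B' = {3, 11}
Identity is INVALID: LHS = {3, 6, 7, 8, 9, 11, 12, 13} but the RHS claimed here equals {3, 11}. The correct form is (A ∩ B)' = A' ∪ B'.

Identity is invalid: (A ∩ B)' = {3, 6, 7, 8, 9, 11, 12, 13} but A' ∩ B' = {3, 11}. The correct De Morgan law is (A ∩ B)' = A' ∪ B'.


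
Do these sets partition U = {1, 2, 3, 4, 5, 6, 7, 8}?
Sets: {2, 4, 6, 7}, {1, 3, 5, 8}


A partition requires: (1) non-empty parts, (2) pairwise disjoint, (3) union = U
Parts: {2, 4, 6, 7}, {1, 3, 5, 8}
Union of parts: {1, 2, 3, 4, 5, 6, 7, 8}
U = {1, 2, 3, 4, 5, 6, 7, 8}
All non-empty? True
Pairwise disjoint? True
Covers U? True

Yes, valid partition


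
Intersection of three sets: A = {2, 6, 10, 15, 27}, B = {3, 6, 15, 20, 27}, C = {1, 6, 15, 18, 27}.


A ∩ B = {6, 15, 27}
(A ∩ B) ∩ C = {6, 15, 27}

A ∩ B ∩ C = {6, 15, 27}


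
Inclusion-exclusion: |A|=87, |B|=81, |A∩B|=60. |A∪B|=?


|A ∪ B| = |A| + |B| - |A ∩ B|
= 87 + 81 - 60
= 108

|A ∪ B| = 108


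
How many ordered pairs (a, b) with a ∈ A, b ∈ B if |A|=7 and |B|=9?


|A × B| = |A| × |B|
= 7 × 9
= 63

|A × B| = 63


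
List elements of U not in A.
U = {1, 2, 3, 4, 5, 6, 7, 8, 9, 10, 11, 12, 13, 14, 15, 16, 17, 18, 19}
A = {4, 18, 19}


Aᶜ = U \ A = elements in U but not in A
U = {1, 2, 3, 4, 5, 6, 7, 8, 9, 10, 11, 12, 13, 14, 15, 16, 17, 18, 19}
A = {4, 18, 19}
Aᶜ = {1, 2, 3, 5, 6, 7, 8, 9, 10, 11, 12, 13, 14, 15, 16, 17}

Aᶜ = {1, 2, 3, 5, 6, 7, 8, 9, 10, 11, 12, 13, 14, 15, 16, 17}


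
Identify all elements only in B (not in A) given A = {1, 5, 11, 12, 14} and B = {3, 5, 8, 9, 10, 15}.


A = {1, 5, 11, 12, 14}
B = {3, 5, 8, 9, 10, 15}
Region: only in B (not in A)
Elements: {3, 8, 9, 10, 15}

Elements only in B (not in A): {3, 8, 9, 10, 15}


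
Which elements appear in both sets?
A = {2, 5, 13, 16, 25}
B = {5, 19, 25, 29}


A ∩ B = elements in both A and B
A = {2, 5, 13, 16, 25}
B = {5, 19, 25, 29}
A ∩ B = {5, 25}

A ∩ B = {5, 25}


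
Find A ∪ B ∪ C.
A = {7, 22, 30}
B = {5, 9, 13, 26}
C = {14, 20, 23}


A ∪ B = {5, 7, 9, 13, 22, 26, 30}
(A ∪ B) ∪ C = {5, 7, 9, 13, 14, 20, 22, 23, 26, 30}

A ∪ B ∪ C = {5, 7, 9, 13, 14, 20, 22, 23, 26, 30}


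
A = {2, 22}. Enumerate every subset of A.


|A| = 2, so |P(A)| = 2^2 = 4
Enumerate subsets by cardinality (0 to 2):
∅, {2}, {22}, {2, 22}

P(A) has 4 subsets: ∅, {2}, {22}, {2, 22}


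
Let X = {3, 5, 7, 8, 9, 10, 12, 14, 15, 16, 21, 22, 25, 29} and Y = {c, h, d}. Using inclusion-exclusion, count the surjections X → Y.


n = |X| = 14, k = |Y| = 3. Surjections via inclusion-exclusion:
S(n,k) = Σ(-1)^i × C(k,i) × (k-i)^n, i=0 to k
i=0: (-1)^0×C(3,0)×3^14 = 4782969
i=1: (-1)^1×C(3,1)×2^14 = -49152
i=2: (-1)^2×C(3,2)×1^14 = 3
i=3: (-1)^3×C(3,3)×0^14 = 0
Total = 4733820

Number of surjections = 4733820


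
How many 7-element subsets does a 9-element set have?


C(n,k) = n! / (k!(n-k)!)
C(9,7) = 9! / (7!2!)
= 36

C(9,7) = 36


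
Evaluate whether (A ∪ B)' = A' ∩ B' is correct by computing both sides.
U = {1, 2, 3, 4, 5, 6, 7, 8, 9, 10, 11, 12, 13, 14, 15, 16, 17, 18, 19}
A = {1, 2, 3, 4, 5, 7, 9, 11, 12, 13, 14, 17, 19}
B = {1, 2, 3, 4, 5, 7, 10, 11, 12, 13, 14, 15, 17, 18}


LHS: A ∪ B = {1, 2, 3, 4, 5, 7, 9, 10, 11, 12, 13, 14, 15, 17, 18, 19}
(A ∪ B)' = U \ (A ∪ B) = {6, 8, 16}
A' = {6, 8, 10, 15, 16, 18}, B' = {6, 8, 9, 16, 19}
Claimed RHS: A' ∩ B' = {6, 8, 16}
Identity is VALID: LHS = RHS = {6, 8, 16} ✓

Identity is valid. (A ∪ B)' = A' ∩ B' = {6, 8, 16}


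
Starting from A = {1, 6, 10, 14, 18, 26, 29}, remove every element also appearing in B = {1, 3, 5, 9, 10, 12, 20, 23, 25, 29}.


A \ B = elements in A but not in B
A = {1, 6, 10, 14, 18, 26, 29}
B = {1, 3, 5, 9, 10, 12, 20, 23, 25, 29}
Remove from A any elements in B
A \ B = {6, 14, 18, 26}

A \ B = {6, 14, 18, 26}


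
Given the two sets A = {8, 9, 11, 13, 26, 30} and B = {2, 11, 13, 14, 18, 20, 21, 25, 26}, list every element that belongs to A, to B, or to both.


A ∪ B = all elements in A or B (or both)
A = {8, 9, 11, 13, 26, 30}
B = {2, 11, 13, 14, 18, 20, 21, 25, 26}
A ∪ B = {2, 8, 9, 11, 13, 14, 18, 20, 21, 25, 26, 30}

A ∪ B = {2, 8, 9, 11, 13, 14, 18, 20, 21, 25, 26, 30}


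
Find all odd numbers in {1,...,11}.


Checking each candidate:
Condition: odd numbers in {1,...,11}
Result = {1, 3, 5, 7, 9, 11}

{1, 3, 5, 7, 9, 11}


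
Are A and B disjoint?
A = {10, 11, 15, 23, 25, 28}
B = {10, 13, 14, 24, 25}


Disjoint means A ∩ B = ∅.
A ∩ B = {10, 25}
A ∩ B ≠ ∅, so A and B are NOT disjoint.

No, A and B are not disjoint (A ∩ B = {10, 25})


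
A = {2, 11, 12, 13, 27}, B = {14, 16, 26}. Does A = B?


Two sets are equal iff they have exactly the same elements.
A = {2, 11, 12, 13, 27}
B = {14, 16, 26}
Differences: {2, 11, 12, 13, 14, 16, 26, 27}
A ≠ B

No, A ≠ B


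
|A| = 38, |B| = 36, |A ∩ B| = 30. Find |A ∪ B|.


|A ∪ B| = |A| + |B| - |A ∩ B|
= 38 + 36 - 30
= 44

|A ∪ B| = 44


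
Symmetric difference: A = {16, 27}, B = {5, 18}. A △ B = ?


A △ B = (A \ B) ∪ (B \ A) = elements in exactly one of A or B
A \ B = {16, 27}
B \ A = {5, 18}
A △ B = {5, 16, 18, 27}

A △ B = {5, 16, 18, 27}


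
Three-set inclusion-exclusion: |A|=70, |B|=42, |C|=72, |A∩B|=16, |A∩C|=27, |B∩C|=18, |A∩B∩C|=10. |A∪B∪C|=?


|A∪B∪C| = |A|+|B|+|C| - |A∩B|-|A∩C|-|B∩C| + |A∩B∩C|
= 70+42+72 - 16-27-18 + 10
= 184 - 61 + 10
= 133

|A ∪ B ∪ C| = 133


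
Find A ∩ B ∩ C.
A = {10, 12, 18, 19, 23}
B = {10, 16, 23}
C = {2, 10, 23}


A ∩ B = {10, 23}
(A ∩ B) ∩ C = {10, 23}

A ∩ B ∩ C = {10, 23}
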